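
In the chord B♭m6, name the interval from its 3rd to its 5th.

major third

B♭min6 is spelled B♭-D♭-F-G.
So we need the interval from D♭ up to F.
Counting 3 letters and 4 half steps from D♭ gives a major third.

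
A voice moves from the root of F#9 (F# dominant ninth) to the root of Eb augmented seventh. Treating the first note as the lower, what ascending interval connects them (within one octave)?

diminished 7th

The root of F#9 (F# dominant ninth) is F#; the root of Eb augmented seventh is Eb.
F# up to Eb is 9 semitones, a whole step narrower than a major seventh, so the interval is diminished.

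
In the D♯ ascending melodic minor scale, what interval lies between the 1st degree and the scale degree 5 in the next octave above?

D♯ melodic minor: D♯ E♯ F♯ G♯ A♯ B♯ C𝄪.
The 1st degree is D♯ and the scale degree 5 (up an octave) is A♯.
From D♯ to A♯ is 19 semitones, exactly the perfect twelfth.

perfect twelfth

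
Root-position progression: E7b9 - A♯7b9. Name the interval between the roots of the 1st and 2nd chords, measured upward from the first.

augmented fourth

The roots are E and A♯.
E up to A♯ is 6 semitones, a half step wider than a perfect fourth, so the interval is augmented.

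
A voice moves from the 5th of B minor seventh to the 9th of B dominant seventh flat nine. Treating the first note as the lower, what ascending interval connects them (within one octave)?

The 5th of B minor seventh is F#; the 9th of B dominant seventh flat nine is C.
F# up to C is 6 semitones, a half step narrower than a perfect fifth, so the interval is diminished.

d5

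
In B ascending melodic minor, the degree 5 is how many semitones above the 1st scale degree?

The scale is B C♯ D E F♯ G♯ A♯.
B up to F♯ is a perfect fifth — 7 semitones.

7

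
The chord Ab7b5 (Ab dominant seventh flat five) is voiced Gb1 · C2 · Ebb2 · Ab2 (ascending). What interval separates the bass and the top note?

The outer voices are Gb1 and Ab2.
From Gb to Ab is 14 semitones, exactly the major ninth.

major 9th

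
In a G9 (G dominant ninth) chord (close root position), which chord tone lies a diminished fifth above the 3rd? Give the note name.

Spelling the chord: G, B, D, F, A.
The 3rd is B. A diminished fifth above B is F.
F is the chord's 7th.

F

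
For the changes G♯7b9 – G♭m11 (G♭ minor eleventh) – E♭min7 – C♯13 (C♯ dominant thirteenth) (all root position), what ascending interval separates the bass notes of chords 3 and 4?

augmented sixth

The roots are E♭ and C♯.
E♭ up to C♯ is 10 semitones, a half step wider than a major sixth, so the interval is augmented.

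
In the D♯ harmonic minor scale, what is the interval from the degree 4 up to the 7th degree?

D♯ harmonic minor: D♯ E♯ F♯ G♯ A♯ B C𝄪.
That puts G♯ below C𝄪.
From G♯ to C𝄪: 6 semitones over a fourth = augmented.

A4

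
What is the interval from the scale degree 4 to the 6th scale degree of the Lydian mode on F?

The scale runs F G A B C D E.
The scale degree 4 is B and the 6th scale degree is D.
B up to D is 3 semitones, a half step narrower than a major third, so the interval is minor.

minor third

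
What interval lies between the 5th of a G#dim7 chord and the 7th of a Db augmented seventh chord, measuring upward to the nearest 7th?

G#dim7 has D as its 5th, and Db augmented seventh has Cb as its 7th.
D up to Cb is 9 semitones, a whole step narrower than a major seventh, so the interval is diminished.

diminished 7th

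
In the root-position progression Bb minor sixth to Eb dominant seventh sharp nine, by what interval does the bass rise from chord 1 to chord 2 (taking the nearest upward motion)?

perfect fourth

The roots are Bb and Eb.
From Bb to Eb is 5 semitones, exactly the perfect fourth.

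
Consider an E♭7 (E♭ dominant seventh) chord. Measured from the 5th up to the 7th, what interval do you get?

minor third

Spelling the chord: E♭ G B♭ D♭.
The 5th is B♭ and the 7th is D♭.
3 letter names make it a third; at 3 semitones (a half step narrower than major) the quality is minor.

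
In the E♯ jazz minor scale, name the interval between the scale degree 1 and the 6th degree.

E♯ melodic minor: E♯ F𝄪 G♯ A♯ B♯ C𝄪 D𝄪.
The scale degree 1 is E♯ and the scale degree 6 is C𝄪.
E♯ up to C𝄪 spans 6 letter names and 9 semitones — a major sixth.

major sixth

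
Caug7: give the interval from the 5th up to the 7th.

Spelling the chord: C, E, G#, Bb.
The 5th is G# and the 7th is Bb.
G# up to Bb is 2 semitones, a whole step narrower than a major third, so the interval is diminished.

diminished 3rd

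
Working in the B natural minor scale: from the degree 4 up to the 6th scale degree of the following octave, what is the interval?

minor tenth

Spelling the B natural minor scale: B C♯ D E F♯ G A.
So we need the interval from E up to G.
10 letter names make it a tenth; at 15 semitones (a half step narrower than major) the quality is minor.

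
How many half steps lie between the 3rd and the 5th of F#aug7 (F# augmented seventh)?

4

F# augmented seventh is spelled F# A# C## E.
A# to C## is a major third: 4 semitones.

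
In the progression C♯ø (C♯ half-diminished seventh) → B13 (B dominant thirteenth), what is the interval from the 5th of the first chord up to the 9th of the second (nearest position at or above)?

augmented fourth

C♯ø (C♯ half-diminished seventh) has G as its 5th, and B13 (B dominant thirteenth) has C♯ as its 9th.
4 letter names make it a fourth; at 6 semitones (a half step wider than perfect) the quality is augmented.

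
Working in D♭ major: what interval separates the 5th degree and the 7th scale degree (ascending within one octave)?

major third

Spelling D♭ major: D♭ E♭ F G♭ A♭ B♭ C.
So we need the interval from A♭ up to C.
From A♭ to C is 4 semitones, exactly the major third.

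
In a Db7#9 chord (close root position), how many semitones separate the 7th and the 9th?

The chord tones of Db7#9 are Db F Ab Cb E.
Cb to E is an augmented third: 5 semitones.

5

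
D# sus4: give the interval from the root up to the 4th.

D#sus4: D#–G#–A#.
The root is D# and the 4th is G#.
D# up to G# spans 4 letter names and 5 semitones — a perfect fourth.

perfect 4th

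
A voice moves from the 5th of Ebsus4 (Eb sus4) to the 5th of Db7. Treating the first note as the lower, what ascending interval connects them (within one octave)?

minor 7th

The 5th of Ebsus4 (Eb sus4) is Bb; the 5th of Db7 is Ab.
Bb up to Ab is 10 semitones, a half step narrower than a major seventh, so the interval is minor.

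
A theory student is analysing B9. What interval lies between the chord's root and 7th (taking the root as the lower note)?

The chord tones of B9 are B D# F# A C#.
The root is B and the 7th is A.
B up to A is 10 semitones, a half step narrower than a major seventh, so the interval is minor.

minor seventh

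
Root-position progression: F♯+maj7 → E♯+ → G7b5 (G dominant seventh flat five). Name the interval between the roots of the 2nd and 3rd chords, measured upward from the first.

d3

The roots are E♯ and G.
3 letter names make it a third; at 2 semitones (a whole step narrower than major) the quality is diminished.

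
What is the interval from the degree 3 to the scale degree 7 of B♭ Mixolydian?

Spelling B♭ Mixolydian: B♭ C D E♭ F G A♭.
So we need the interval from D up to A♭.
5 letter names make it a fifth; at 6 semitones (a half step narrower than perfect) the quality is diminished.

diminished fifth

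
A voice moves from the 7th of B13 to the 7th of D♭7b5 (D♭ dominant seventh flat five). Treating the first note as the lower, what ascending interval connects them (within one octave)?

diminished third

B13 has A as its 7th, and D♭7b5 (D♭ dominant seventh flat five) has C♭ as its 7th.
3 letter names make it a third; at 2 semitones (a whole step narrower than major) the quality is diminished.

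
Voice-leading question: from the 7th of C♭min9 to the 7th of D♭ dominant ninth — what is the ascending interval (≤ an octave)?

major 2nd

C♭min9 has B𝄫 as its 7th, and D♭ dominant ninth has C♭ as its 7th.
From B𝄫 to C♭ is 2 semitones, exactly the major second.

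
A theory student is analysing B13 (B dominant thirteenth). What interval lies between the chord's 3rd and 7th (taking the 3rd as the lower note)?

The chord tones of B13 are B D# F# A C# G#.
3rd = D#; 7th = A.
D# up to A is 6 semitones, a half step narrower than a perfect fifth, so the interval is diminished.

d5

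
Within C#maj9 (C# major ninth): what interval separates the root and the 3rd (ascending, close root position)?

The chord tones of C#maj9 are C#-E#-G#-B#-D#.
Root = C#; 3rd = E#.
C# up to E# spans 3 letter names and 4 semitones — a major third.

major third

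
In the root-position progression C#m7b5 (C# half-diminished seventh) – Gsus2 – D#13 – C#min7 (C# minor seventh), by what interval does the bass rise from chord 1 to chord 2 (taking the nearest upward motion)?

The roots are C# and G.
From C# to G: 6 semitones over a fifth = diminished.

d5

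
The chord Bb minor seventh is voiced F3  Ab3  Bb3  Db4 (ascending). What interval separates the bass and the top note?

minor sixth

The outer voices are F3 and Db4.
6 letter names make it a sixth; at 8 semitones (a half step narrower than major) the quality is minor.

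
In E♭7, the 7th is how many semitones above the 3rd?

6

The chord tones of E♭7 are E♭ G B♭ D♭.
G to D♭ is a diminished fifth: 6 semitones.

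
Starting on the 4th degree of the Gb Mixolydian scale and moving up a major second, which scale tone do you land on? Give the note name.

Db

The scale is Gb Ab Bb Cb Db Eb Fb.
The 4th degree is Cb; a major second above that is Db — scale degree 5.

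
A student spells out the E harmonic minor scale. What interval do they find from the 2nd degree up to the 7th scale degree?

major sixth

Spelling the E harmonic minor scale: E F# G A B C D#.
That puts F# below D#.
Counting 6 letters and 9 half steps from F# gives a major sixth.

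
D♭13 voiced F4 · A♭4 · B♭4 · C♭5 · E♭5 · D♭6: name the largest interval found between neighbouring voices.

Adjacent intervals: F4→A♭4 = minor third; A♭4→B♭4 = major second; B♭4→C♭5 = minor second; C♭5→E♭5 = major third; E♭5→D♭6 = minor seventh.
The largest is E♭5 to D♭6, a minor seventh (10 semitones).

minor 7th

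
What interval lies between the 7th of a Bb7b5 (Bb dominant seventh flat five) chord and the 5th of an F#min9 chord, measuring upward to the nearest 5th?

The 7th of Bb7b5 (Bb dominant seventh flat five) is Ab; the 5th of F#min9 is C#.
3 letter names make it a third; at 5 semitones (a half step wider than major) the quality is augmented.

A3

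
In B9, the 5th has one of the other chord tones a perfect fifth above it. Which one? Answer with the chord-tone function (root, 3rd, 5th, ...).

9th

B9 (B dominant ninth): B–D♯–F♯–A–C♯.
The 5th is F♯. A perfect fifth above F♯ is C♯.
C♯ is the chord's 9th.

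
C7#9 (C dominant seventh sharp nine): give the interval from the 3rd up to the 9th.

C7#9: C–E–G–Bb–D#.
The 3rd is E and the 9th is D#.
From E to D# is 11 semitones, exactly the major seventh.

major seventh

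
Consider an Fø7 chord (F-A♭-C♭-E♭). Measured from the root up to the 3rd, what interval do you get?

So we need the interval from F up to A♭.
3 letter names make it a third; at 3 semitones (a half step narrower than major) the quality is minor.

m3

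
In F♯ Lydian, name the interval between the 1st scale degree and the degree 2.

F♯ lydian: F♯ G♯ A♯ B♯ C♯ D♯ E♯.
So we need the interval from F♯ up to G♯.
F♯ up to G♯ spans 2 letter names and 2 semitones — a major second.

major second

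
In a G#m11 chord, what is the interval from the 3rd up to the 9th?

major seventh

Spelling the chord: G#-B-D#-F#-A#-C#.
3rd = B; 9th = A#.
Counting 7 letters and 11 half steps from B gives a major seventh.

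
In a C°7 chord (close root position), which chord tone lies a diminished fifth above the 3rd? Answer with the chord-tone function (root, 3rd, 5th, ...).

Cdim7: C–Eb–Gb–Bbb.
The 3rd is Eb. A diminished fifth above Eb is Bbb.
Bbb is the chord's 7th.

7th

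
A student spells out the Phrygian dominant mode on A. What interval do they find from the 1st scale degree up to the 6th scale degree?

minor sixth

Spelling the Phrygian dominant mode on A: A Bb C# D E F G.
1st scale degree = A; scale degree 6 = F.
A up to F is 8 semitones, a half step narrower than a major sixth, so the interval is minor.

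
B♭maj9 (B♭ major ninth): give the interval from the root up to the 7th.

B♭maj9 (B♭ major ninth): B♭–D–F–A–C.
The root is B♭ and the 7th is A.
From B♭ to A is 11 semitones, exactly the major seventh.

major seventh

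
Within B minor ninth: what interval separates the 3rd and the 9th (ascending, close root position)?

major seventh

B minor ninth: B–D–F#–A–C#.
That puts D below C#.
D up to C# spans 7 letter names and 11 semitones — a major seventh.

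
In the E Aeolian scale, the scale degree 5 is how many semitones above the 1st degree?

7

The scale is E F# G A B C D.
E up to B is a perfect fifth — 7 semitones.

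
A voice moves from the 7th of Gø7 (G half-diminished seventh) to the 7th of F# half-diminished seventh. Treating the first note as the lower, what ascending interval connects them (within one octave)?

The 7th of Gø7 (G half-diminished seventh) is F; the 7th of F# half-diminished seventh is E.
Counting 7 letters and 11 half steps from F gives a major seventh.

major seventh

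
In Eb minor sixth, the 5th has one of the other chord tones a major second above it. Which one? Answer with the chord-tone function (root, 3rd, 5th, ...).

6th

Eb minor sixth is spelled Eb-Gb-Bb-C.
The 5th is Bb. A major second above Bb is C.
C is the chord's 6th.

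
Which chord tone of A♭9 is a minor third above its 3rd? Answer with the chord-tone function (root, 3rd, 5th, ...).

Spelling the chord: A♭-C-E♭-G♭-B♭.
The 3rd is C. A minor third above C is E♭.
E♭ is the chord's 5th.

5th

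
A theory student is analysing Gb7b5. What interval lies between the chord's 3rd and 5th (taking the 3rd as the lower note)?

diminished 3rd

The chord tones of Gb7b5 are Gb, Bb, Dbb, Fb.
That puts Bb below Dbb.
From Bb to Dbb: 2 semitones over a third = diminished.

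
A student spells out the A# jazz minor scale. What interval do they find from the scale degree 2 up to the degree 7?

A# melodic minor: A# B# C# D# E# F## G##.
The scale degree 2 is B# and the degree 7 is G##.
From B# to G## is 9 semitones, exactly the major sixth.

major sixth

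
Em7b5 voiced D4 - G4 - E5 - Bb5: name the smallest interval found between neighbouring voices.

Adjacent intervals: D4→G4 = perfect fourth; G4→E5 = major sixth; E5→Bb5 = diminished fifth.
The smallest is D4 to G4, a perfect fourth (5 semitones).

perfect fourth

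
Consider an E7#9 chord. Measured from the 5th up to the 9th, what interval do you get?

The chord tones of E7#9 are E-G#-B-D-F##.
The 5th is B and the 9th is F##.
From B to F##: 8 semitones over a fifth = augmented.

augmented fifth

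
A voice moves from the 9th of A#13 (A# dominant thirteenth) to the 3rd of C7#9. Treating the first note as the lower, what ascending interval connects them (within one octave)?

diminished fourth

The 9th of A#13 (A# dominant thirteenth) is B#; the 3rd of C7#9 is E.
From B# to E: 4 semitones over a fourth = diminished.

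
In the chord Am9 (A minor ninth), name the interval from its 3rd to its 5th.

major 3rd

The chord tones of Am9 (A minor ninth) are A–C–E–G–B.
So we need the interval from C up to E.
C up to E spans 3 letter names and 4 semitones — a major third.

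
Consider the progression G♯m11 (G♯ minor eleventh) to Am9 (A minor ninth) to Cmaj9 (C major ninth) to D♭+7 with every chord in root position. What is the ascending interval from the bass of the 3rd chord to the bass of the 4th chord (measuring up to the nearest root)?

m2

The roots are C and D♭.
C up to D♭ is 1 semitone, a half step narrower than a major second, so the interval is minor.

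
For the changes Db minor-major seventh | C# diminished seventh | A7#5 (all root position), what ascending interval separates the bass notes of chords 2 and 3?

minor sixth

The roots are C# and A.
From C# to A: 8 semitones over a sixth = minor.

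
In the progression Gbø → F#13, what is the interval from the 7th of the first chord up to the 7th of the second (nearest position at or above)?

Gbø has Fb as its 7th, and F#13 has E as its 7th.
From Fb to E: 12 semitones over a seventh = augmented.

augmented seventh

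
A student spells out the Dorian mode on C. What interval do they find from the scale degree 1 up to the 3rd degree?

m3

The scale runs C D E♭ F G A B♭.
That puts C below E♭.
3 letter names make it a third; at 3 semitones (a half step narrower than major) the quality is minor.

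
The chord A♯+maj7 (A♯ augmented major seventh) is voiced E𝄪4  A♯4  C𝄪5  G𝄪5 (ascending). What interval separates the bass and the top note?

The outer voices are E𝄪4 and G𝄪5.
10 letter names make it a tenth; at 15 semitones (a half step narrower than major) the quality is minor.

minor tenth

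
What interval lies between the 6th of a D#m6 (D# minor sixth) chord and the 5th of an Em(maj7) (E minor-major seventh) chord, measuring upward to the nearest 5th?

D#m6 (D# minor sixth) has B# as its 6th, and Em(maj7) (E minor-major seventh) has B as its 5th.
From B# to B: 11 semitones over an octave = diminished.

diminished octave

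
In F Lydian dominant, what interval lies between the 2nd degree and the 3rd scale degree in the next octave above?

major ninth

F lydian dominant: F G A B C D Eb.
So we need the interval from G up to A.
From G to A is 14 semitones, exactly the major ninth.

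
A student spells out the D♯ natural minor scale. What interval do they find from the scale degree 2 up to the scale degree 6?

The scale runs D♯ E♯ F♯ G♯ A♯ B C♯.
Scale degree 2 = E♯; degree 6 = B.
From E♯ to B: 6 semitones over a fifth = diminished.

d5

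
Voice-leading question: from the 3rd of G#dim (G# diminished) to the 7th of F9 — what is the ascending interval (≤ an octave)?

G#dim (G# diminished) has B as its 3rd, and F9 has Eb as its 7th.
From B to Eb: 4 semitones over a fourth = diminished.

diminished fourth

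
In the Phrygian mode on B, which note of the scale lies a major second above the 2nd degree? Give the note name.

The scale is B C D E F# G A.
The 2nd degree is C; a major second above that is D — scale degree 3.

D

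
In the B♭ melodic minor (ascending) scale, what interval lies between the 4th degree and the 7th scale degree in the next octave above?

B♭ melodic minor: B♭ C D♭ E♭ F G A.
That puts E♭ below A.
11 letter names make it an eleventh; at 18 semitones (a half step wider than perfect) the quality is augmented.

augmented 11th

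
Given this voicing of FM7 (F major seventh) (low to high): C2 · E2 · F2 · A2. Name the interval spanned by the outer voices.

The outer voices are C2 and A2.
From C to A is 9 semitones, exactly the major sixth.

major sixth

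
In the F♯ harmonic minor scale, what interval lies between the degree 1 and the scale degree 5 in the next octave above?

perfect twelfth

Spelling the F♯ harmonic minor scale: F♯ G♯ A B C♯ D E♯.
The degree 1 is F♯ and the 5th degree (up an octave) is C♯.
F♯ up to C♯ spans 12 letter names and 19 semitones — a perfect twelfth.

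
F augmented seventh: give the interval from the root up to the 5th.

F+7 (F augmented seventh): F–A–C♯–E♭.
The root is F and the 5th is C♯.
F up to C♯ is 8 semitones, a half step wider than a perfect fifth, so the interval is augmented.

A5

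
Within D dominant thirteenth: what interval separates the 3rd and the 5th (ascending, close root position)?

minor third

Spelling the chord: D–F#–A–C–E–B.
3rd = F#; 5th = A.
3 letter names make it a third; at 3 semitones (a half step narrower than major) the quality is minor.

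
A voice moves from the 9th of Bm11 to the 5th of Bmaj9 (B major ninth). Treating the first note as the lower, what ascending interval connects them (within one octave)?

P4

The 9th of Bm11 is C#; the 5th of Bmaj9 (B major ninth) is F#.
Counting 4 letters and 5 half steps from C# gives a perfect fourth.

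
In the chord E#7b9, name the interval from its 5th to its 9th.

diminished 5th

E# dominant seventh flat nine: E#, G##, B#, D#, F#.
5th = B#; 9th = F#.
From B# to F#: 6 semitones over a fifth = diminished.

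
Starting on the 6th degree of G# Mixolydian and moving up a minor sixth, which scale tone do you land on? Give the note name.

C#

The scale is G# A# B# C# D# E# F#.
The 6th degree is E#; a minor sixth above that is C# — scale degree 4.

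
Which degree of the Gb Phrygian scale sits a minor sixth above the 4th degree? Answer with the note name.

Abb

The scale is Gb Abb Bbb Cb Db Ebb Fb.
The 4th degree is Cb; a minor sixth above that is Abb — scale degree 2.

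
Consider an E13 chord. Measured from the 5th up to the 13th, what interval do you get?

major 9th

E dominant thirteenth: E G♯ B D F♯ C♯.
So we need the interval from B up to C♯.
B up to C♯ spans 9 letter names and 14 semitones — a major ninth.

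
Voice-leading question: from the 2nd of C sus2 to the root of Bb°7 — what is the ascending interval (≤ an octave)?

C sus2 has D as its 2nd, and Bb°7 has Bb as its root.
D up to Bb is 8 semitones, a half step narrower than a major sixth, so the interval is minor.

m6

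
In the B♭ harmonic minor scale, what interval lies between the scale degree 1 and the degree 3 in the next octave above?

minor tenth

The scale runs B♭ C D♭ E♭ F G♭ A.
So we need the interval from B♭ up to D♭.
10 letter names make it a tenth; at 15 semitones (a half step narrower than major) the quality is minor.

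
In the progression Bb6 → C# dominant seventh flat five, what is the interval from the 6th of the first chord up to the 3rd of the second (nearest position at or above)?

augmented sixth

Bb6 has G as its 6th, and C# dominant seventh flat five has E# as its 3rd.
G up to E# is 10 semitones, a half step wider than a major sixth, so the interval is augmented.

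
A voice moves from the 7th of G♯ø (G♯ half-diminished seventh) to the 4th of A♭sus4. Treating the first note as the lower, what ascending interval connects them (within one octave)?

The 7th of G♯ø (G♯ half-diminished seventh) is F♯; the 4th of A♭sus4 is D♭.
From F♯ to D♭: 7 semitones over a sixth = diminished.

diminished sixth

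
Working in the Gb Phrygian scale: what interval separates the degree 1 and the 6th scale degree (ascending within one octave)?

Spelling the Gb Phrygian scale: Gb Abb Bbb Cb Db Ebb Fb.
So we need the interval from Gb up to Ebb.
6 letter names make it a sixth; at 8 semitones (a half step narrower than major) the quality is minor.

minor 6th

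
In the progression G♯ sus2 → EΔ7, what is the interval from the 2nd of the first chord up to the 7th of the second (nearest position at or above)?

G♯ sus2 has A♯ as its 2nd, and EΔ7 has D♯ as its 7th.
Counting 4 letters and 5 half steps from A♯ gives a perfect fourth.

perfect fourth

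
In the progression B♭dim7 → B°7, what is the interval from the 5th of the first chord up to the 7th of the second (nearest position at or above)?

major 3rd

The 5th of B♭dim7 is F♭; the 7th of B°7 is A♭.
F♭ up to A♭ spans 3 letter names and 4 semitones — a major third.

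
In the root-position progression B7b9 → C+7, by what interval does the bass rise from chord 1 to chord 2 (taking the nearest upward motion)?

The roots are B and C.
B up to C is 1 semitone, a half step narrower than a major second, so the interval is minor.

minor second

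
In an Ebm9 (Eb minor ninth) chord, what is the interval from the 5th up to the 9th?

Eb minor ninth: Eb–Gb–Bb–Db–F.
The 5th is Bb and the 9th is F.
Bb up to F spans 5 letter names and 7 semitones — a perfect fifth.

perfect 5th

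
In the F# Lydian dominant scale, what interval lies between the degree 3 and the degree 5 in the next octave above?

minor tenth

The scale runs F# G# A# B# C# D# E.
So we need the interval from A# up to C#.
10 letter names make it a tenth; at 15 semitones (a half step narrower than major) the quality is minor.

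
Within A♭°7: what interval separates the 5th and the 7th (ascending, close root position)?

The chord tones of A♭°7 are A♭-C♭-E𝄫-G𝄫.
That puts E𝄫 below G𝄫.
3 letter names make it a third; at 3 semitones (a half step narrower than major) the quality is minor.

m3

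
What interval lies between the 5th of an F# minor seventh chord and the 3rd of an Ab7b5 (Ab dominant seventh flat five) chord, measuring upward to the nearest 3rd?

diminished octave

F# minor seventh has C# as its 5th, and Ab7b5 (Ab dominant seventh flat five) has C as its 3rd.
C# up to C is 11 semitones, a half step narrower than a perfect octave, so the interval is diminished.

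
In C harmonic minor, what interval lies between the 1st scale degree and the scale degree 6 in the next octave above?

minor thirteenth

C harmonic minor: C D Eb F G Ab B.
1st scale degree = C; degree 6 (up an octave) = Ab.
13 letter names make it a thirteenth; at 20 semitones (a half step narrower than major) the quality is minor.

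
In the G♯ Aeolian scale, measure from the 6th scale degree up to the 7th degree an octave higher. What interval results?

Spelling the G♯ Aeolian scale: G♯ A♯ B C♯ D♯ E F♯.
6th scale degree = E; degree 7 (up an octave) = F♯.
E up to F♯ spans 9 letter names and 14 semitones — a major ninth.

major ninth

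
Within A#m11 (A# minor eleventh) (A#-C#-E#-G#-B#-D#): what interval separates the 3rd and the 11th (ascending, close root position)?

That puts C# below D#.
C# up to D# spans 9 letter names and 14 semitones — a major ninth.

major 9th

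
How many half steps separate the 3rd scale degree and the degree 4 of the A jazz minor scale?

The scale is A B C D E F# G#.
C up to D is a major second — 2 semitones.

2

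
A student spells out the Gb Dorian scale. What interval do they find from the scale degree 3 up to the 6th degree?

augmented fourth

Spelling the Gb Dorian scale: Gb Ab Bbb Cb Db Eb Fb.
That puts Bbb below Eb.
Bbb up to Eb is 6 semitones, a half step wider than a perfect fourth, so the interval is augmented.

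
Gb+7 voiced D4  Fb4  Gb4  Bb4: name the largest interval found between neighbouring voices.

Adjacent intervals: D4→Fb4 = diminished third; Fb4→Gb4 = major second; Gb4→Bb4 = major third.
The largest is Gb4 to Bb4, a major third (4 semitones).

major third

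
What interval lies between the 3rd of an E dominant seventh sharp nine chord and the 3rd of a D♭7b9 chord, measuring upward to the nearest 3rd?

E dominant seventh sharp nine has G♯ as its 3rd, and D♭7b9 has F as its 3rd.
G♯ up to F is 9 semitones, a whole step narrower than a major seventh, so the interval is diminished.

diminished seventh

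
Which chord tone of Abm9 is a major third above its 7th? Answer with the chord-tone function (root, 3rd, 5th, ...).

Abm9: Ab, Cb, Eb, Gb, Bb.
The 7th is Gb. A major third above Gb is Bb.
Bb is the chord's 9th.

9th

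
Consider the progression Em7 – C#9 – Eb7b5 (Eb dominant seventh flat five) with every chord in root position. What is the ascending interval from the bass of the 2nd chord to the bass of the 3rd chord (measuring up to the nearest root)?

diminished third

The roots are C# and Eb.
C# up to Eb is 2 semitones, a whole step narrower than a major third, so the interval is diminished.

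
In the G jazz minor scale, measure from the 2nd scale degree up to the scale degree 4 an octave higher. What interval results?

minor tenth

G melodic minor: G A B♭ C D E F♯.
So we need the interval from A up to C.
From A to C: 15 semitones over a tenth = minor.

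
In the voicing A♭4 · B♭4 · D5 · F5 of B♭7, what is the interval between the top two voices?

minor 3rd

Those voices are D5 and F5.
From D to F: 3 semitones over a third = minor.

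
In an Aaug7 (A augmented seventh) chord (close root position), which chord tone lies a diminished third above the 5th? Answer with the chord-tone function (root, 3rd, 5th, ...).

7th

The chord tones of A augmented seventh are A–C#–E#–G.
The 5th is E#. A diminished third above E# is G.
G is the chord's 7th.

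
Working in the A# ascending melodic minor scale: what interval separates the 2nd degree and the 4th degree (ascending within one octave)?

A# melodic minor: A# B# C# D# E# F## G##.
2nd degree = B#; 4th degree = D#.
3 letter names make it a third; at 3 semitones (a half step narrower than major) the quality is minor.

minor 3rd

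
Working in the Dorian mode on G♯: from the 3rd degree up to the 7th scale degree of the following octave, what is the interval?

perfect 12th

The scale runs G♯ A♯ B C♯ D♯ E♯ F♯.
The 3rd degree is B and the scale degree 7 (up an octave) is F♯.
Counting 12 letters and 19 half steps from B gives a perfect twelfth.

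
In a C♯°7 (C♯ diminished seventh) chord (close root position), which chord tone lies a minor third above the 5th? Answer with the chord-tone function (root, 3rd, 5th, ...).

7th

C♯dim7: C♯, E, G, B♭.
The 5th is G. A minor third above G is B♭.
B♭ is the chord's 7th.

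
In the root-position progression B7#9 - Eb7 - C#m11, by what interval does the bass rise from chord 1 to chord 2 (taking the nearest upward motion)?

diminished fourth

The roots are B and Eb.
4 letter names make it a fourth; at 4 semitones (a half step narrower than perfect) the quality is diminished.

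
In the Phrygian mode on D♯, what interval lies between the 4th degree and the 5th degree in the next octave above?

major ninth

D♯ phrygian: D♯ E F♯ G♯ A♯ B C♯.
So we need the interval from G♯ up to A♯.
From G♯ to A♯ is 14 semitones, exactly the major ninth.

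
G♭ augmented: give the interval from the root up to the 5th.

augmented 5th

Spelling the chord: G♭ B♭ D.
Root = G♭; 5th = D.
From G♭ to D: 8 semitones over a fifth = augmented.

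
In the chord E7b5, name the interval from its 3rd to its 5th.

d3

The chord tones of E dominant seventh flat five are E–G♯–B♭–D.
3rd = G♯; 5th = B♭.
3 letter names make it a third; at 2 semitones (a whole step narrower than major) the quality is diminished.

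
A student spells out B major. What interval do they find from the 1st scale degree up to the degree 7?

major seventh

The scale runs B C# D# E F# G# A#.
That puts B below A#.
B up to A# spans 7 letter names and 11 semitones — a major seventh.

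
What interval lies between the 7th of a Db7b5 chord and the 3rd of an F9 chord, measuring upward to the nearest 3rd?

Db7b5 has Cb as its 7th, and F9 has A as its 3rd.
From Cb to A: 10 semitones over a sixth = augmented.

augmented sixth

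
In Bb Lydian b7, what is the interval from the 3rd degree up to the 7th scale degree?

Spelling Bb Lydian b7: Bb C D E F G Ab.
The 3rd degree is D and the 7th scale degree is Ab.
From D to Ab: 6 semitones over a fifth = diminished.

diminished fifth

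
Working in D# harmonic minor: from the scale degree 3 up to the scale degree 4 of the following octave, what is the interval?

major ninth

Spelling D# harmonic minor: D# E# F# G# A# B C##.
Scale degree 3 = F#; 4th scale degree (up an octave) = G#.
Counting 9 letters and 14 half steps from F# gives a major ninth.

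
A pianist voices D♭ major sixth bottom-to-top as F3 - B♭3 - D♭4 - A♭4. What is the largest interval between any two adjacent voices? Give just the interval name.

Adjacent intervals: F3→B♭3 = perfect fourth; B♭3→D♭4 = minor third; D♭4→A♭4 = perfect fifth.
The largest is D♭4 to A♭4, a perfect fifth (7 semitones).

perfect fifth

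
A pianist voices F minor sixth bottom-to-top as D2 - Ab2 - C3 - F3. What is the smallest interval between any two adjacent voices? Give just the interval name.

M3

Adjacent intervals: D2→Ab2 = diminished fifth; Ab2→C3 = major third; C3→F3 = perfect fourth.
The smallest is Ab2 to C3, a major third (4 semitones).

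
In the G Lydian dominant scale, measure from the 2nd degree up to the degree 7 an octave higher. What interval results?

Spelling the G Lydian dominant scale: G A B C♯ D E F.
The 2nd degree is A and the 7th scale degree (up an octave) is F.
From A to F: 20 semitones over a thirteenth = minor.

m13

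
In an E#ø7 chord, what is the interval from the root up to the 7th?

E# half-diminished seventh is spelled E#–G#–B–D#.
So we need the interval from E# up to D#.
7 letter names make it a seventh; at 10 semitones (a half step narrower than major) the quality is minor.

minor seventh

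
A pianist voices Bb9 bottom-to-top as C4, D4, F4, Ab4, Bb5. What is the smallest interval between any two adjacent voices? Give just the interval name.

Adjacent intervals: C4→D4 = major second; D4→F4 = minor third; F4→Ab4 = minor third; Ab4→Bb5 = major ninth.
The smallest is C4 to D4, a major second (2 semitones).

major 2nd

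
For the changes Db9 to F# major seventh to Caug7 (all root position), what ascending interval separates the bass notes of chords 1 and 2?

The roots are Db and F#.
3 letter names make it a third; at 5 semitones (a half step wider than major) the quality is augmented.

A3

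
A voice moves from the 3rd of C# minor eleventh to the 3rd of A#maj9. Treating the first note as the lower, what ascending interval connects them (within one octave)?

The 3rd of C# minor eleventh is E; the 3rd of A#maj9 is C##.
6 letter names make it a sixth; at 10 semitones (a half step wider than major) the quality is augmented.

A6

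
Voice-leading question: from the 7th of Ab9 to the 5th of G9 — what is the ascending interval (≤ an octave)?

augmented 5th

The 7th of Ab9 is Gb; the 5th of G9 is D.
5 letter names make it a fifth; at 8 semitones (a half step wider than perfect) the quality is augmented.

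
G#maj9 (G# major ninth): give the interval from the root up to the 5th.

Spelling the chord: G#, B#, D#, F##, A#.
Root = G#; 5th = D#.
G# up to D# spans 5 letter names and 7 semitones — a perfect fifth.

perfect fifth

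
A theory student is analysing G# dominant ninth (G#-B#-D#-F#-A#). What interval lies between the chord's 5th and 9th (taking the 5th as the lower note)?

perfect fifth

So we need the interval from D# up to A#.
Counting 5 letters and 7 half steps from D# gives a perfect fifth.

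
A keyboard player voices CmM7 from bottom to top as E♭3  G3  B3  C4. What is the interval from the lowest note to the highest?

major sixth

The outer voices are E♭3 and C4.
Counting 6 letters and 9 half steps from E♭ gives a major sixth.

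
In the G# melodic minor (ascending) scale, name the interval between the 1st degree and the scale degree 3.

The scale runs G# A# B C# D# E# F##.
The 1st degree is G# and the 3rd scale degree is B.
G# up to B is 3 semitones, a half step narrower than a major third, so the interval is minor.

minor third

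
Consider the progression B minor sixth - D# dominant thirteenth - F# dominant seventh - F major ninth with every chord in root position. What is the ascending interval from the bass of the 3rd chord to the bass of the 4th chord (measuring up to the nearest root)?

The roots are F# and F.
F# up to F is 11 semitones, a half step narrower than a perfect octave, so the interval is diminished.

diminished 8th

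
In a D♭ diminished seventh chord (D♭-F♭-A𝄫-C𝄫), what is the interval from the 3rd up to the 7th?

diminished fifth

The 3rd is F♭ and the 7th is C𝄫.
5 letter names make it a fifth; at 6 semitones (a half step narrower than perfect) the quality is diminished.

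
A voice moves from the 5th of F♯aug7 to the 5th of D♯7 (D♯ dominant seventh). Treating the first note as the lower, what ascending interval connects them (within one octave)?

The 5th of F♯aug7 is C𝄪; the 5th of D♯7 (D♯ dominant seventh) is A♯.
C𝄪 up to A♯ is 8 semitones, a half step narrower than a major sixth, so the interval is minor.

m6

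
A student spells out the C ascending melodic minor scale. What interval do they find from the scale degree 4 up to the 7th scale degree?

augmented fourth

The scale runs C D Eb F G A B.
So we need the interval from F up to B.
4 letter names make it a fourth; at 6 semitones (a half step wider than perfect) the quality is augmented.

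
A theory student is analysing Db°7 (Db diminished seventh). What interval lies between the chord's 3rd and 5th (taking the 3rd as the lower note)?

minor third

Db°7 (Db diminished seventh): Db–Fb–Abb–Cbb.
3rd = Fb; 5th = Abb.
3 letter names make it a third; at 3 semitones (a half step narrower than major) the quality is minor.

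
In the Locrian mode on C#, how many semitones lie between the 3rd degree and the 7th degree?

7

The scale is C# D E F# G A B.
E up to B is a perfect fifth — 7 semitones.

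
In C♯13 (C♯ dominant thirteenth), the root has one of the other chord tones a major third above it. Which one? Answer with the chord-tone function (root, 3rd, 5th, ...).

C♯13 (C♯ dominant thirteenth) is spelled C♯, E♯, G♯, B, D♯, A♯.
The root is C♯. A major third above C♯ is E♯.
E♯ is the chord's 3rd.

3rd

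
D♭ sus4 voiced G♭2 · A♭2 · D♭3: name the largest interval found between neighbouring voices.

Adjacent intervals: G♭2→A♭2 = major second; A♭2→D♭3 = perfect fourth.
The largest is A♭2 to D♭3, a perfect fourth (5 semitones).

perfect fourth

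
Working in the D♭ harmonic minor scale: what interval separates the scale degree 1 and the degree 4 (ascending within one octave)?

P4

D♭ harmonic minor: D♭ E♭ F♭ G♭ A♭ B𝄫 C.
Scale degree 1 = D♭; 4th scale degree = G♭.
Counting 4 letters and 5 half steps from D♭ gives a perfect fourth.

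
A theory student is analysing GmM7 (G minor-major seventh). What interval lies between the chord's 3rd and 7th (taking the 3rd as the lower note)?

augmented fifth

GmM7: G–Bb–D–F#.
3rd = Bb; 7th = F#.
5 letter names make it a fifth; at 8 semitones (a half step wider than perfect) the quality is augmented.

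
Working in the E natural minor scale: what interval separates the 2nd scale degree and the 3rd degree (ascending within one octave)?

minor 2nd

Spelling the E natural minor scale: E F# G A B C D.
That puts F# below G.
F# up to G is 1 semitone, a half step narrower than a major second, so the interval is minor.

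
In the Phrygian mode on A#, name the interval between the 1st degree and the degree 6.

m6

The scale runs A# B C# D# E# F# G#.
That puts A# below F#.
From A# to F#: 8 semitones over a sixth = minor.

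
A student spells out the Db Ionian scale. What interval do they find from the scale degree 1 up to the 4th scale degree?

perfect 4th

The scale runs Db Eb F Gb Ab Bb C.
The scale degree 1 is Db and the 4th scale degree is Gb.
Counting 4 letters and 5 half steps from Db gives a perfect fourth.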